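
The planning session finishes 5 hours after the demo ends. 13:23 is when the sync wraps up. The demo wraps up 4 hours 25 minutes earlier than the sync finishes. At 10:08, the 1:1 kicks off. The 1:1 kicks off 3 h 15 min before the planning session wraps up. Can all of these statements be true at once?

The demo ends at 13:23 − 265 min = 08:58.
The planning session ends at 08:58 + 300 min = 13:58.
The 1:1 starts at 13:58 − 195 min = 10:43.
But the 1:1 is also said to start at 10:08 — a 35-minute conflict.

No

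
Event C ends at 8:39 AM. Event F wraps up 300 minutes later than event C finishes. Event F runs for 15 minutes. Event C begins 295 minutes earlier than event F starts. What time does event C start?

8:29 AM

Event F ends at 8:39 AM + 300 min = 1:39 PM.
Event F starts at 1:39 PM − 15 min = 1:24 PM.
Event C starts at 1:24 PM − 295 min = 8:29 AM.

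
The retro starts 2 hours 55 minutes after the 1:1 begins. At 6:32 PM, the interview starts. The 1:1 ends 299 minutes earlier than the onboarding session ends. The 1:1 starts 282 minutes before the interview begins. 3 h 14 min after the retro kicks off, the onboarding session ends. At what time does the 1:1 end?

The 1:1 starts at 6:32 PM − 282 min = 1:50 PM.
The retro starts at 1:50 PM + 175 min = 4:45 PM.
The onboarding session ends at 4:45 PM + 194 min = 7:59 PM.
The 1:1 ends at 7:59 PM − 299 min = 3:00 PM.

3:00 PM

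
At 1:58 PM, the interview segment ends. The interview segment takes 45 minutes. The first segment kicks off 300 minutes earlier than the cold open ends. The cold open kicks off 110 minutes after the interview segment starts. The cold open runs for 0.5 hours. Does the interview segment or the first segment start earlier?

The interview segment starts at 1:58 PM − 45 min = 1:13 PM.
The cold open starts at 1:13 PM + 110 min = 3:03 PM.
The cold open ends at 3:03 PM + 30 min = 3:33 PM.
The first segment starts at 3:33 PM − 300 min = 10:33 AM.
The interview segment starts at 1:13 PM and the first segment starts at 10:33 AM, so the first segment is first.

the first segment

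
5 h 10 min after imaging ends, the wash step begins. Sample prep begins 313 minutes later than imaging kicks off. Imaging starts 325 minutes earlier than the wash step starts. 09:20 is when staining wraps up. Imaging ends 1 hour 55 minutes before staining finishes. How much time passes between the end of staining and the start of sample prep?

Imaging ends at 09:20 − 115 min = 07:25.
The wash step starts at 07:25 + 310 min = 12:35.
Imaging starts at 12:35 − 325 min = 07:10.
Sample prep starts at 07:10 + 313 min = 12:23.
From 09:20 to 12:23 is 3 h 3 min.

3 h 3 min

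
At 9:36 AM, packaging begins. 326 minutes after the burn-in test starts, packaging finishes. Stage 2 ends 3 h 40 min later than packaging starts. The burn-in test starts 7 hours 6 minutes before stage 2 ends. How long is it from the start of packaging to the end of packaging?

Stage 2 ends at 9:36 AM + 220 min = 1:16 PM.
The burn-in test starts at 1:16 PM − 426 min = 6:10 AM.
Packaging ends at 6:10 AM + 326 min = 11:36 AM.
From 9:36 AM to 11:36 AM is 2 hours.

2 hours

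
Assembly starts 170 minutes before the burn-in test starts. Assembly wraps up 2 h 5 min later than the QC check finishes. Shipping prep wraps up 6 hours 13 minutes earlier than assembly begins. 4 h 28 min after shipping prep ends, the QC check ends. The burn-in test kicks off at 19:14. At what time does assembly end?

16:44

Assembly starts at 19:14 − 170 min = 16:24.
Shipping prep ends at 16:24 − 373 min = 10:11.
The QC check ends at 10:11 + 268 min = 14:39.
Assembly ends at 14:39 + 125 min = 16:44.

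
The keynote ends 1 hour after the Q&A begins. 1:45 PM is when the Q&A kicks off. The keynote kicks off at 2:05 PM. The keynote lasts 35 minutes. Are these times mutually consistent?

No

The keynote ends at 1:45 PM + 60 min = 2:45 PM.
The keynote starts at 2:45 PM − 35 min = 2:10 PM.
But the keynote is also said to start at 2:05 PM — a 5-minute conflict.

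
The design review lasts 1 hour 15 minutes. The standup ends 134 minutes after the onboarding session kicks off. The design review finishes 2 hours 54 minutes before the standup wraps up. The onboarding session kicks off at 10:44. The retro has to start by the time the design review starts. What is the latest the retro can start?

08:49

The standup ends at 10:44 + 134 min = 12:58.
The design review ends at 12:58 − 174 min = 10:04.
The design review starts at 10:04 − 75 min = 08:49.
The retro is bounded by the design review, so the latest it can start is 08:49.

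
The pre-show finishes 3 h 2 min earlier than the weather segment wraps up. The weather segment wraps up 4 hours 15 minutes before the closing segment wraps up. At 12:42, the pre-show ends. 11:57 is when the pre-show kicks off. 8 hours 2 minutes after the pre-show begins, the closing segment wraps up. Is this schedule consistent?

Yes

The closing segment ends at 11:57 + 482 min = 19:59.
The weather segment ends at 19:59 − 255 min = 15:44.
The pre-show ends at 15:44 − 182 min = 12:42.
That matches the stated 12:42, so the schedule is consistent.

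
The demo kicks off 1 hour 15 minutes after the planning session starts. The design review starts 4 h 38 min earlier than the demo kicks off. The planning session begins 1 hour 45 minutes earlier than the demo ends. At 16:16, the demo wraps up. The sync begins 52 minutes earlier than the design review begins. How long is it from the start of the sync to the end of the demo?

360 minutes

The planning session starts at 16:16 − 105 min = 14:31.
The demo starts at 14:31 + 75 min = 15:46.
The design review starts at 15:46 − 278 min = 11:08.
The sync starts at 11:08 − 52 min = 10:16.
From 10:16 to 16:16 is 360 minutes.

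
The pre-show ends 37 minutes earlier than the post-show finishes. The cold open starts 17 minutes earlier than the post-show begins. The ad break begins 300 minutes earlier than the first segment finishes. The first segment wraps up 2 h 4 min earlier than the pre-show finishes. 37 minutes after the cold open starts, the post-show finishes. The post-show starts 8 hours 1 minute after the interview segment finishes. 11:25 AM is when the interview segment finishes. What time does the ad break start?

The post-show starts at 11:25 AM + 481 min = 7:26 PM.
The cold open starts at 7:26 PM − 17 min = 7:09 PM.
The post-show ends at 7:09 PM + 37 min = 7:46 PM.
The pre-show ends at 7:46 PM − 37 min = 7:09 PM.
The first segment ends at 7:09 PM − 124 min = 5:05 PM.
The ad break starts at 5:05 PM − 300 min = 12:05 PM.

12:05 PM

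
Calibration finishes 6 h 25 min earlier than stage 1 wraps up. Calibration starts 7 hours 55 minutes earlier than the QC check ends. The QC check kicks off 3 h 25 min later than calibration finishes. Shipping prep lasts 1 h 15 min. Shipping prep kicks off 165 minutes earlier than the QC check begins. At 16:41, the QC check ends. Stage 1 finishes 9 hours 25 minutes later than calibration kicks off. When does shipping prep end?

13:41

Calibration starts at 16:41 − 475 min = 08:46.
Stage 1 ends at 08:46 + 565 min = 18:11.
Calibration ends at 18:11 − 385 min = 11:46.
The QC check starts at 11:46 + 205 min = 15:11.
Shipping prep starts at 15:11 − 165 min = 12:26.
Shipping prep ends at 12:26 + 75 min = 13:41.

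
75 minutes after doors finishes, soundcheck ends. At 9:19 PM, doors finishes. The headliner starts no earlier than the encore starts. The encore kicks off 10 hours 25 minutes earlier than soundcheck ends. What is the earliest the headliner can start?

Soundcheck ends at 9:19 PM + 75 min = 10:34 PM.
The encore starts at 10:34 PM − 625 min = 12:09 PM.
The headliner is bounded by the encore, so the earliest it can start is 12:09 PM.

12:09 PM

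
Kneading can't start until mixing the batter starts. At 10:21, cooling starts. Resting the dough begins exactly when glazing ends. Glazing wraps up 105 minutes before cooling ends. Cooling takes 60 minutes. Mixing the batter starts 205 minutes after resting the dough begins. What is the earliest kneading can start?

13:01

Cooling ends at 10:21 + 60 min = 11:21.
Glazing ends at 11:21 − 105 min = 09:36.
So resting the dough starts at 09:36.
Mixing the batter starts at 09:36 + 205 min = 13:01.
Kneading is bounded by mixing the batter, so the earliest it can start is 13:01.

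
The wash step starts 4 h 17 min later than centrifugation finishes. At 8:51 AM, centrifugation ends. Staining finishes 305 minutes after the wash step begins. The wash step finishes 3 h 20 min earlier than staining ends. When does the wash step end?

The wash step starts at 8:51 AM + 257 min = 1:08 PM.
Staining ends at 1:08 PM + 305 min = 6:13 PM.
The wash step ends at 6:13 PM − 200 min = 2:53 PM.

2:53 PM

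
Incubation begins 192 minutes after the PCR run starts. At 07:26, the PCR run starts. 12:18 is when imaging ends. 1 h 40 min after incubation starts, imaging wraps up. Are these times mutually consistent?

Incubation starts at 07:26 + 192 min = 10:38.
Imaging ends at 10:38 + 100 min = 12:18.
That matches the stated 12:18, so the schedule is consistent.

Yes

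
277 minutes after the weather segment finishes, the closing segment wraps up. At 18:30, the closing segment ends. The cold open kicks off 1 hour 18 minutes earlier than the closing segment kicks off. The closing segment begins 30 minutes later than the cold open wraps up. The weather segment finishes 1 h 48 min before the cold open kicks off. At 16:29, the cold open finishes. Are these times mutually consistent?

The closing segment starts at 16:29 + 30 min = 16:59.
The cold open starts at 16:59 − 78 min = 15:41.
The weather segment ends at 15:41 − 108 min = 13:53.
The closing segment ends at 13:53 + 277 min = 18:30.
That matches the stated 18:30, so the schedule is consistent.

Yes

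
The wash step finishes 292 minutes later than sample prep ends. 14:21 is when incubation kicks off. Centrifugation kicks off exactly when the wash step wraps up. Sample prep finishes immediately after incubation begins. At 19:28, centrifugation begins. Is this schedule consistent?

No

Sample prep ends at 14:21.
The wash step ends at 14:21 + 292 min = 19:13.
So centrifugation starts at 19:13.
But centrifugation is also said to start at 19:28 — a 15-minute conflict.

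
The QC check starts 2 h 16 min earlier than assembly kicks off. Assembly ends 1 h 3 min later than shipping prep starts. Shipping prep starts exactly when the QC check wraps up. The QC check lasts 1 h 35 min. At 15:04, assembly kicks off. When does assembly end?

15:26

The QC check starts at 15:04 − 136 min = 12:48.
The QC check ends at 12:48 + 95 min = 14:23.
So shipping prep starts at 14:23.
Assembly ends at 14:23 + 63 min = 15:26.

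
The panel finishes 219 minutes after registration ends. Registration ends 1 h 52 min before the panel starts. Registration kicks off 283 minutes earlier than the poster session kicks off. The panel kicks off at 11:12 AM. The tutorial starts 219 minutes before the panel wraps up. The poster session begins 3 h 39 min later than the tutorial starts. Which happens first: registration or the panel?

Registration ends at 11:12 AM − 112 min = 9:20 AM.
The panel ends at 9:20 AM + 219 min = 12:59 PM.
The tutorial starts at 12:59 PM − 219 min = 9:20 AM.
The poster session starts at 9:20 AM + 219 min = 12:59 PM.
Registration starts at 12:59 PM − 283 min = 8:16 AM.
Registration starts at 8:16 AM and the panel starts at 11:12 AM, so registration is first.

registration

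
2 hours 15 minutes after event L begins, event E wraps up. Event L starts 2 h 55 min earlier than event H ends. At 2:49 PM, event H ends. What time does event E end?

2:09 PM

Event L starts at 2:49 PM − 175 min = 11:54 AM.
Event E ends at 11:54 AM + 135 min = 2:09 PM.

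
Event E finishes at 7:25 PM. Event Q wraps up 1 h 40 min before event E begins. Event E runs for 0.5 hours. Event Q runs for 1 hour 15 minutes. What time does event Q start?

Event E starts at 7:25 PM − 30 min = 6:55 PM.
Event Q ends at 6:55 PM − 100 min = 5:15 PM.
Event Q starts at 5:15 PM − 75 min = 4:00 PM.

4:00 PM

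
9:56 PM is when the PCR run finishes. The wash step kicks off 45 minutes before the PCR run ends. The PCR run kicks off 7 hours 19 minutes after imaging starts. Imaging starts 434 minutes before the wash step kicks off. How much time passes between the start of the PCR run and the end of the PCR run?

The wash step starts at 9:56 PM − 45 min = 9:11 PM.
Imaging starts at 9:11 PM − 434 min = 1:57 PM.
The PCR run starts at 1:57 PM + 439 min = 9:16 PM.
From 9:16 PM to 9:56 PM is 40 minutes.

40 minutes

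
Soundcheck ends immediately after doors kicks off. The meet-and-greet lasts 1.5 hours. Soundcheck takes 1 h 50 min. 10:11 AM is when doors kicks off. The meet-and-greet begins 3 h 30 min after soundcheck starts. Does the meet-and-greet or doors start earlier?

Soundcheck ends at 10:11 AM.
Soundcheck starts at 10:11 AM − 110 min = 8:21 AM.
The meet-and-greet starts at 8:21 AM + 210 min = 11:51 AM.
The meet-and-greet starts at 11:51 AM and doors starts at 10:11 AM, so doors is first.

doors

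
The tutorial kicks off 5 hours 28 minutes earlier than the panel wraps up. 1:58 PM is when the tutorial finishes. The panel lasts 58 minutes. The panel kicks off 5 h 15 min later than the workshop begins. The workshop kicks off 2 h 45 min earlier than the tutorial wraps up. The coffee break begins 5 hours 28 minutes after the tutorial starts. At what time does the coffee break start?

The workshop starts at 1:58 PM − 165 min = 11:13 AM.
The panel starts at 11:13 AM + 315 min = 4:28 PM.
The panel ends at 4:28 PM + 58 min = 5:26 PM.
The tutorial starts at 5:26 PM − 328 min = 11:58 AM.
The coffee break starts at 11:58 AM + 328 min = 5:26 PM.

5:26 PM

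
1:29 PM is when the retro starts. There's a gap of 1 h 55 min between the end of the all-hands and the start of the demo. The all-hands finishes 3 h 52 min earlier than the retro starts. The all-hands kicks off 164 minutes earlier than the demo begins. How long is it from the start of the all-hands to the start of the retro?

4 hours 41 minutes

The all-hands ends at 1:29 PM − 232 min = 9:37 AM.
The demo starts at 9:37 AM + 115 min = 11:32 AM.
The all-hands starts at 11:32 AM − 164 min = 8:48 AM.
From 8:48 AM to 1:29 PM is 4 hours 41 minutes.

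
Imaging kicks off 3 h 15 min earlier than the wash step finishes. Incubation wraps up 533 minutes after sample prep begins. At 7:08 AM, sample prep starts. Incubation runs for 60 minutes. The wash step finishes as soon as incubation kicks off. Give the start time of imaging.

11:46 AM

Incubation ends at 7:08 AM + 533 min = 4:01 PM.
Incubation starts at 4:01 PM − 60 min = 3:01 PM.
So the wash step ends at 3:01 PM.
Imaging starts at 3:01 PM − 195 min = 11:46 AM.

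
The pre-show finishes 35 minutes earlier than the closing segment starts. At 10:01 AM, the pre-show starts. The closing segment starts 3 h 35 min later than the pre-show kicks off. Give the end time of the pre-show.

The closing segment starts at 10:01 AM + 215 min = 1:36 PM.
The pre-show ends at 1:36 PM − 35 min = 1:01 PM.

1:01 PM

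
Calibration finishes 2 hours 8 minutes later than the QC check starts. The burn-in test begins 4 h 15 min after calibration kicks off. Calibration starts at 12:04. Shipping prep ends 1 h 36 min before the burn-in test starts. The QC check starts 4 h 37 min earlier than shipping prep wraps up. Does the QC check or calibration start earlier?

The burn-in test starts at 12:04 + 255 min = 16:19.
Shipping prep ends at 16:19 − 96 min = 14:43.
The QC check starts at 14:43 − 277 min = 10:06.
The QC check starts at 10:06 and calibration starts at 12:04, so the QC check is first.

the QC check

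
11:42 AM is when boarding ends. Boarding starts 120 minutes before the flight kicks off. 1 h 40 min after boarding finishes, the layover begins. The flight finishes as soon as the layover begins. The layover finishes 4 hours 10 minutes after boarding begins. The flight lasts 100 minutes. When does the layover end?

1:52 PM

The layover starts at 11:42 AM + 100 min = 1:22 PM.
So the flight ends at 1:22 PM.
The flight starts at 1:22 PM − 100 min = 11:42 AM.
Boarding starts at 11:42 AM − 120 min = 9:42 AM.
The layover ends at 9:42 AM + 250 min = 1:52 PM.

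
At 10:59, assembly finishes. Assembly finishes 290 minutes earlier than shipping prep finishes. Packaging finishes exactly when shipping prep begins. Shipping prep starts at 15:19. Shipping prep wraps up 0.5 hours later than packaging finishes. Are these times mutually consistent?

Yes

Packaging ends at 15:19.
Shipping prep ends at 15:19 + 30 min = 15:49.
Assembly ends at 15:49 − 290 min = 10:59.
That matches the stated 10:59, so the schedule is consistent.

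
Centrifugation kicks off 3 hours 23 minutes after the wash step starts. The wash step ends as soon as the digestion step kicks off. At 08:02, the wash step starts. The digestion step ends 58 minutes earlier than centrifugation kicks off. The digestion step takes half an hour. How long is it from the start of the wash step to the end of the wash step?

115 minutes

Centrifugation starts at 08:02 + 203 min = 11:25.
The digestion step ends at 11:25 − 58 min = 10:27.
The digestion step starts at 10:27 − 30 min = 09:57.
So the wash step ends at 09:57.
From 08:02 to 09:57 is 115 minutes.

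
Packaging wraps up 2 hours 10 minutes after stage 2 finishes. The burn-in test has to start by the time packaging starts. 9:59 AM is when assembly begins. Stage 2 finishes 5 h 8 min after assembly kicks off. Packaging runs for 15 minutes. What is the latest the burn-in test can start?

5:02 PM

Stage 2 ends at 9:59 AM + 308 min = 3:07 PM.
Packaging ends at 3:07 PM + 130 min = 5:17 PM.
Packaging starts at 5:17 PM − 15 min = 5:02 PM.
The burn-in test is bounded by packaging, so the latest it can start is 5:02 PM.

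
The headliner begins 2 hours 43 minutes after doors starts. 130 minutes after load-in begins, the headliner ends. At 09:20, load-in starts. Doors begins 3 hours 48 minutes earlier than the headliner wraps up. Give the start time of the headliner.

10:25

The headliner ends at 09:20 + 130 min = 11:30.
Doors starts at 11:30 − 228 min = 07:42.
The headliner starts at 07:42 + 163 min = 10:25.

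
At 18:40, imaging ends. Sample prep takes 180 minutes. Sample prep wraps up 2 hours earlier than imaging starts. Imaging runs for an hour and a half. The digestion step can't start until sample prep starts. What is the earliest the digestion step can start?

Imaging starts at 18:40 − 90 min = 17:10.
Sample prep ends at 17:10 − 120 min = 15:10.
Sample prep starts at 15:10 − 180 min = 12:10.
The digestion step is bounded by sample prep, so the earliest it can start is 12:10.

12:10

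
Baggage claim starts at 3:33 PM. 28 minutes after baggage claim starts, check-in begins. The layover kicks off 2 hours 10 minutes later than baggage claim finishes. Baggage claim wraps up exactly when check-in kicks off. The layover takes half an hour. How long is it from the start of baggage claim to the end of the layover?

Check-in starts at 3:33 PM + 28 min = 4:01 PM.
So baggage claim ends at 4:01 PM.
The layover starts at 4:01 PM + 130 min = 6:11 PM.
The layover ends at 6:11 PM + 30 min = 6:41 PM.
From 3:33 PM to 6:41 PM is 3 h 8 min.

3 h 8 min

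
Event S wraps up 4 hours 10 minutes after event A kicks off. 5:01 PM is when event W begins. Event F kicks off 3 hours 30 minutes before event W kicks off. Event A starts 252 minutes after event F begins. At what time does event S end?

Event F starts at 5:01 PM − 210 min = 1:31 PM.
Event A starts at 1:31 PM + 252 min = 5:43 PM.
Event S ends at 5:43 PM + 250 min = 9:53 PM.

9:53 PM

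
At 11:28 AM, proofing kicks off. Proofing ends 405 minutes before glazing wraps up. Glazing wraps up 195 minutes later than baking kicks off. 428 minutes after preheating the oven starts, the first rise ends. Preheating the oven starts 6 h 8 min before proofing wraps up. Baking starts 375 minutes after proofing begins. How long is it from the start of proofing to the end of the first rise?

3 hours 45 minutes

Baking starts at 11:28 AM + 375 min = 5:43 PM.
Glazing ends at 5:43 PM + 195 min = 8:58 PM.
Proofing ends at 8:58 PM − 405 min = 2:13 PM.
Preheating the oven starts at 2:13 PM − 368 min = 8:05 AM.
The first rise ends at 8:05 AM + 428 min = 3:13 PM.
From 11:28 AM to 3:13 PM is 3 hours 45 minutes.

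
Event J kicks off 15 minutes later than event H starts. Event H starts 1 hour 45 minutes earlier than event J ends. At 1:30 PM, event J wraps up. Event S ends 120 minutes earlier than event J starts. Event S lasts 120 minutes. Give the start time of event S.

Event H starts at 1:30 PM − 105 min = 11:45 AM.
Event J starts at 11:45 AM + 15 min = 12:00 PM.
Event S ends at 12:00 PM − 120 min = 10:00 AM.
Event S starts at 10:00 AM − 120 min = 8:00 AM.

8:00 AM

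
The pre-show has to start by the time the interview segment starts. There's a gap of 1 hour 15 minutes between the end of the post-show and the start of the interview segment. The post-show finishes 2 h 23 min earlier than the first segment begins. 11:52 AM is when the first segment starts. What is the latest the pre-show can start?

The post-show ends at 11:52 AM − 143 min = 9:29 AM.
The interview segment starts at 9:29 AM + 75 min = 10:44 AM.
The pre-show is bounded by the interview segment, so the latest it can start is 10:44 AM.

10:44 AM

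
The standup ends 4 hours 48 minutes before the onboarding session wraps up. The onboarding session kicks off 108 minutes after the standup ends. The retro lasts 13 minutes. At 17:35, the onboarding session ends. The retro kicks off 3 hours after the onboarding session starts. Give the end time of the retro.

17:48

The standup ends at 17:35 − 288 min = 12:47.
The onboarding session starts at 12:47 + 108 min = 14:35.
The retro starts at 14:35 + 180 min = 17:35.
The retro ends at 17:35 + 13 min = 17:48.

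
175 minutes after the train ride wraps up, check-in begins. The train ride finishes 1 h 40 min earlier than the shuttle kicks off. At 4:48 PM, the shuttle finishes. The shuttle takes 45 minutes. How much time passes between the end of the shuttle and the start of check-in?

0.5 hours

The shuttle starts at 4:48 PM − 45 min = 4:03 PM.
The train ride ends at 4:03 PM − 100 min = 2:23 PM.
Check-in starts at 2:23 PM + 175 min = 5:18 PM.
From 4:48 PM to 5:18 PM is 0.5 hours.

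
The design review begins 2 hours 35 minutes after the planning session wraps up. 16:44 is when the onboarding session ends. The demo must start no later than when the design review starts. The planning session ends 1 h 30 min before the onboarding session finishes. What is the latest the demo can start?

17:49

The planning session ends at 16:44 − 90 min = 15:14.
The design review starts at 15:14 + 155 min = 17:49.
The demo is bounded by the design review, so the latest it can start is 17:49.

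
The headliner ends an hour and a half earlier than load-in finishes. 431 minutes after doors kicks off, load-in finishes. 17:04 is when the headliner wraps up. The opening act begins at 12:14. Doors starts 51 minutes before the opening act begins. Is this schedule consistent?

Yes

Doors starts at 12:14 − 51 min = 11:23.
Load-in ends at 11:23 + 431 min = 18:34.
The headliner ends at 18:34 − 90 min = 17:04.
That matches the stated 17:04, so the schedule is consistent.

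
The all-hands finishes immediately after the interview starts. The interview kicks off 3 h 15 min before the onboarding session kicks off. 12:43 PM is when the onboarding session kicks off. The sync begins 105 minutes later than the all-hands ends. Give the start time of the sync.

11:13 AM

The interview starts at 12:43 PM − 195 min = 9:28 AM.
So the all-hands ends at 9:28 AM.
The sync starts at 9:28 AM + 105 min = 11:13 AM.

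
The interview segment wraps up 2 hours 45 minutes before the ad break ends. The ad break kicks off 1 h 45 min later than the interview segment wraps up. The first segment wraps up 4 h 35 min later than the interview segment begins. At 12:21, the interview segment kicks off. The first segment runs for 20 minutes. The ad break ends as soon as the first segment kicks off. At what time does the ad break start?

15:36

The first segment ends at 12:21 + 275 min = 16:56.
The first segment starts at 16:56 − 20 min = 16:36.
So the ad break ends at 16:36.
The interview segment ends at 16:36 − 165 min = 13:51.
The ad break starts at 13:51 + 105 min = 15:36.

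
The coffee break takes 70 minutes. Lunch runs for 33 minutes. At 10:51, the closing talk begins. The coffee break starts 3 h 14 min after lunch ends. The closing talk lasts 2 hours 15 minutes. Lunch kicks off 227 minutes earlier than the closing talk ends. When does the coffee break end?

The closing talk ends at 10:51 + 135 min = 13:06.
Lunch starts at 13:06 − 227 min = 09:19.
Lunch ends at 09:19 + 33 min = 09:52.
The coffee break starts at 09:52 + 194 min = 13:06.
The coffee break ends at 13:06 + 70 min = 14:16.

14:16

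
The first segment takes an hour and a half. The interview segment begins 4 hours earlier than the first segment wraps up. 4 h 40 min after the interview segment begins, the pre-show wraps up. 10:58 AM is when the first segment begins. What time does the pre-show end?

The first segment ends at 10:58 AM + 90 min = 12:28 PM.
The interview segment starts at 12:28 PM − 240 min = 8:28 AM.
The pre-show ends at 8:28 AM + 280 min = 1:08 PM.

1:08 PM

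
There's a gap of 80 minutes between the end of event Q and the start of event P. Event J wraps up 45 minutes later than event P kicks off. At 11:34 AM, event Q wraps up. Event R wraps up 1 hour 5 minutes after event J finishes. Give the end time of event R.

2:44 PM

Event P starts at 11:34 AM + 80 min = 12:54 PM.
Event J ends at 12:54 PM + 45 min = 1:39 PM.
Event R ends at 1:39 PM + 65 min = 2:44 PM.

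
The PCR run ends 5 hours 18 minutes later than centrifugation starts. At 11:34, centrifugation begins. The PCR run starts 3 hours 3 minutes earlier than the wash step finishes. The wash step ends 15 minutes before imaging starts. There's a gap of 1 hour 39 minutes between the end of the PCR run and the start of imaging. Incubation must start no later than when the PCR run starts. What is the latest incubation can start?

15:13

The PCR run ends at 11:34 + 318 min = 16:52.
Imaging starts at 16:52 + 99 min = 18:31.
The wash step ends at 18:31 − 15 min = 18:16.
The PCR run starts at 18:16 − 183 min = 15:13.
Incubation is bounded by the PCR run, so the latest it can start is 15:13.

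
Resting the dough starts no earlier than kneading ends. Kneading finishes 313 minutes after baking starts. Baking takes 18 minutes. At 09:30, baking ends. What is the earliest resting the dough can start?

14:25

Baking starts at 09:30 − 18 min = 09:12.
Kneading ends at 09:12 + 313 min = 14:25.
Resting the dough is bounded by kneading, so the earliest it can start is 14:25.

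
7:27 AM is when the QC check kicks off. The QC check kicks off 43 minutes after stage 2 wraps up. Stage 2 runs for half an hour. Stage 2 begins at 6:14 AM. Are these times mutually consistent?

Yes

Stage 2 ends at 6:14 AM + 30 min = 6:44 AM.
The QC check starts at 6:44 AM + 43 min = 7:27 AM.
That matches the stated 7:27 AM, so the schedule is consistent.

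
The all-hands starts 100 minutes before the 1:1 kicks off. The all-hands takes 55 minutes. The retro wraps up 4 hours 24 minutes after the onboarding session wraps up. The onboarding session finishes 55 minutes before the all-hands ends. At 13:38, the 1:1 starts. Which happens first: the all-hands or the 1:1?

the all-hands

The all-hands starts at 13:38 − 100 min = 11:58.
The all-hands starts at 11:58 and the 1:1 starts at 13:38, so the all-hands is first.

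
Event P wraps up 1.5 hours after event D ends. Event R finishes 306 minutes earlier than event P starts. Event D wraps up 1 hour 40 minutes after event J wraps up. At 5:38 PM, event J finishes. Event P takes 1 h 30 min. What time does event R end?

Event D ends at 5:38 PM + 100 min = 7:18 PM.
Event P ends at 7:18 PM + 90 min = 8:48 PM.
Event P starts at 8:48 PM − 90 min = 7:18 PM.
Event R ends at 7:18 PM − 306 min = 2:12 PM.

2:12 PM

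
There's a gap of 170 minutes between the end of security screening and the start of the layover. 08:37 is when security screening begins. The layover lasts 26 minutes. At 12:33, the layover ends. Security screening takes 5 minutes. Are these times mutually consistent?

No

Security screening ends at 08:37 + 5 min = 08:42.
The layover starts at 08:42 + 170 min = 11:32.
The layover ends at 11:32 + 26 min = 11:58.
But the layover is also said to end at 12:33 — a 35-minute conflict.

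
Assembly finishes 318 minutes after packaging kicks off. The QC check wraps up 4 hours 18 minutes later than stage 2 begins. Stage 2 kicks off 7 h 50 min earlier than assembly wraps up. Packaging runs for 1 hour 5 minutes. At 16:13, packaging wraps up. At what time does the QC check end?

16:54

Packaging starts at 16:13 − 65 min = 15:08.
Assembly ends at 15:08 + 318 min = 20:26.
Stage 2 starts at 20:26 − 470 min = 12:36.
The QC check ends at 12:36 + 258 min = 16:54.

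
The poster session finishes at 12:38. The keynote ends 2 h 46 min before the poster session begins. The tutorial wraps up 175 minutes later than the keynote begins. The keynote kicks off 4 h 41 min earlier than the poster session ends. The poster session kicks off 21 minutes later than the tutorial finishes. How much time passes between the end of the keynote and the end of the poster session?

The keynote starts at 12:38 − 281 min = 07:57.
The tutorial ends at 07:57 + 175 min = 10:52.
The poster session starts at 10:52 + 21 min = 11:13.
The keynote ends at 11:13 − 166 min = 08:27.
From 08:27 to 12:38 is 4 hours 11 minutes.

4 hours 11 minutes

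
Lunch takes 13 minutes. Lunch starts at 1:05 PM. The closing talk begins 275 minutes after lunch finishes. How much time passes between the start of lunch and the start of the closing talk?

288 minutes

Lunch ends at 1:05 PM + 13 min = 1:18 PM.
The closing talk starts at 1:18 PM + 275 min = 5:53 PM.
From 1:05 PM to 5:53 PM is 288 minutes.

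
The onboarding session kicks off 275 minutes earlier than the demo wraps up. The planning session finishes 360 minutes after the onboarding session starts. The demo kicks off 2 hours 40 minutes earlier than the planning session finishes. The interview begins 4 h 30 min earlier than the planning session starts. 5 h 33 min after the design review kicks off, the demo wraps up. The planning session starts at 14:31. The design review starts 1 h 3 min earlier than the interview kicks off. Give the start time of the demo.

13:16

The interview starts at 14:31 − 270 min = 10:01.
The design review starts at 10:01 − 63 min = 08:58.
The demo ends at 08:58 + 333 min = 14:31.
The onboarding session starts at 14:31 − 275 min = 09:56.
The planning session ends at 09:56 + 360 min = 15:56.
The demo starts at 15:56 − 160 min = 13:16.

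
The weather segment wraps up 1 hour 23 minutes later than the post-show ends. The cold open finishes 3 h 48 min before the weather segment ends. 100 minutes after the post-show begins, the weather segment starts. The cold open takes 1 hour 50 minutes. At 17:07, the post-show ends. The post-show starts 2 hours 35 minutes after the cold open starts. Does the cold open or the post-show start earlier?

the cold open

The weather segment ends at 17:07 + 83 min = 18:30.
The cold open ends at 18:30 − 228 min = 14:42.
The cold open starts at 14:42 − 110 min = 12:52.
The post-show starts at 12:52 + 155 min = 15:27.
The cold open starts at 12:52 and the post-show starts at 15:27, so the cold open is first.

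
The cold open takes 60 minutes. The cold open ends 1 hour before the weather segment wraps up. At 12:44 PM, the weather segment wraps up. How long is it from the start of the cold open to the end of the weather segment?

2 hours

The cold open ends at 12:44 PM − 60 min = 11:44 AM.
The cold open starts at 11:44 AM − 60 min = 10:44 AM.
From 10:44 AM to 12:44 PM is 2 hours.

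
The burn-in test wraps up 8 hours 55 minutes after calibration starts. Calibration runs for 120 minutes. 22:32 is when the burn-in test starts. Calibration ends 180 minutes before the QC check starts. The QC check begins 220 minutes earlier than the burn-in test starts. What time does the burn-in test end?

22:47

The QC check starts at 22:32 − 220 min = 18:52.
Calibration ends at 18:52 − 180 min = 15:52.
Calibration starts at 15:52 − 120 min = 13:52.
The burn-in test ends at 13:52 + 535 min = 22:47.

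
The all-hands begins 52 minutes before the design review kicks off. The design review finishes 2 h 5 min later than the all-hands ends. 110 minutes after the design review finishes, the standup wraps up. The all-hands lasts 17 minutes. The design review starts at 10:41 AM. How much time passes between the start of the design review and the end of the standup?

The all-hands starts at 10:41 AM − 52 min = 9:49 AM.
The all-hands ends at 9:49 AM + 17 min = 10:06 AM.
The design review ends at 10:06 AM + 125 min = 12:11 PM.
The standup ends at 12:11 PM + 110 min = 2:01 PM.
From 10:41 AM to 2:01 PM is 200 minutes.

200 minutes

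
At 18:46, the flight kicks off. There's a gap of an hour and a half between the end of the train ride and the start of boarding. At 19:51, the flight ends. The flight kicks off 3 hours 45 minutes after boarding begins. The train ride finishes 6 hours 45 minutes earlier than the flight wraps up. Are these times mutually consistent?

The train ride ends at 19:51 − 405 min = 13:06.
Boarding starts at 13:06 + 90 min = 14:36.
The flight starts at 14:36 + 225 min = 18:21.
But the flight is also said to start at 18:46 — a 25-minute conflict.

No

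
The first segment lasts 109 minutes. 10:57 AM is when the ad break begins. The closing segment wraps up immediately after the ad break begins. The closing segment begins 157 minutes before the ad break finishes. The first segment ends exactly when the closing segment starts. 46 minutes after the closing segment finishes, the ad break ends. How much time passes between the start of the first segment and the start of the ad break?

The closing segment ends at 10:57 AM.
The ad break ends at 10:57 AM + 46 min = 11:43 AM.
The closing segment starts at 11:43 AM − 157 min = 9:06 AM.
So the first segment ends at 9:06 AM.
The first segment starts at 9:06 AM − 109 min = 7:17 AM.
From 7:17 AM to 10:57 AM is 3 h 40 min.

3 h 40 min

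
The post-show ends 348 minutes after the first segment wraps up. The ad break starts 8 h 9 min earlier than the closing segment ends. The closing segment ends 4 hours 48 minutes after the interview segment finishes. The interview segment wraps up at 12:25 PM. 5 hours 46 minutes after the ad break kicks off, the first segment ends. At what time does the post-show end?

The closing segment ends at 12:25 PM + 288 min = 5:13 PM.
The ad break starts at 5:13 PM − 489 min = 9:04 AM.
The first segment ends at 9:04 AM + 346 min = 2:50 PM.
The post-show ends at 2:50 PM + 348 min = 8:38 PM.

8:38 PM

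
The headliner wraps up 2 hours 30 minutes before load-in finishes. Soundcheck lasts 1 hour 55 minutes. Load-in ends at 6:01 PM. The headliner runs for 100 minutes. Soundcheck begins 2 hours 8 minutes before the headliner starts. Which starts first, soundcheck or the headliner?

soundcheck

The headliner ends at 6:01 PM − 150 min = 3:31 PM.
The headliner starts at 3:31 PM − 100 min = 1:51 PM.
Soundcheck starts at 1:51 PM − 128 min = 11:43 AM.
Soundcheck starts at 11:43 AM and the headliner starts at 1:51 PM, so soundcheck is first.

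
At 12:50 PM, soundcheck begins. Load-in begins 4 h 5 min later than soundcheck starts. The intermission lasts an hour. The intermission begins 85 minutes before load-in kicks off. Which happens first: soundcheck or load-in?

Load-in starts at 12:50 PM + 245 min = 4:55 PM.
Soundcheck starts at 12:50 PM and load-in starts at 4:55 PM, so soundcheck is first.

soundcheck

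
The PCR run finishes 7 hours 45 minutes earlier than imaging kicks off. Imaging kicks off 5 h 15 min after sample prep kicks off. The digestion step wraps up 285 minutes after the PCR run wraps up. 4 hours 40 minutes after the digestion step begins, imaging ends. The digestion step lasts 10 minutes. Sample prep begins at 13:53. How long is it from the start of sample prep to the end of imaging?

405 minutes

Imaging starts at 13:53 + 315 min = 19:08.
The PCR run ends at 19:08 − 465 min = 11:23.
The digestion step ends at 11:23 + 285 min = 16:08.
The digestion step starts at 16:08 − 10 min = 15:58.
Imaging ends at 15:58 + 280 min = 20:38.
From 13:53 to 20:38 is 405 minutes.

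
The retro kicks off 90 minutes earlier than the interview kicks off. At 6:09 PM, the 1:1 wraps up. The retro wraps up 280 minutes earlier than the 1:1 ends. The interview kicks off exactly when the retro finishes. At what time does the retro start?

The retro ends at 6:09 PM − 280 min = 1:29 PM.
So the interview starts at 1:29 PM.
The retro starts at 1:29 PM − 90 min = 11:59 AM.

11:59 AM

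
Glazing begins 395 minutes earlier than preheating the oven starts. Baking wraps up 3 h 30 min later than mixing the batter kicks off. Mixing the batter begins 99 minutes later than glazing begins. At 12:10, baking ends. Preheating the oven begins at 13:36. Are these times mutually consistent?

Yes

Glazing starts at 13:36 − 395 min = 07:01.
Mixing the batter starts at 07:01 + 99 min = 08:40.
Baking ends at 08:40 + 210 min = 12:10.
That matches the stated 12:10, so the schedule is consistent.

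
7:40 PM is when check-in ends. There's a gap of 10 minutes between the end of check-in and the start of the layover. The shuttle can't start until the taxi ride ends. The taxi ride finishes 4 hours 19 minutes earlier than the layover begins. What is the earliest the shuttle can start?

The layover starts at 7:40 PM + 10 min = 7:50 PM.
The taxi ride ends at 7:50 PM − 259 min = 3:31 PM.
The shuttle is bounded by the taxi ride, so the earliest it can start is 3:31 PM.

3:31 PM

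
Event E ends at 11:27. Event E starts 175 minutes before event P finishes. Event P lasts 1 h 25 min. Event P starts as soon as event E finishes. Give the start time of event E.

Event P starts at 11:27.
Event P ends at 11:27 + 85 min = 12:52.
Event E starts at 12:52 − 175 min = 09:57.

09:57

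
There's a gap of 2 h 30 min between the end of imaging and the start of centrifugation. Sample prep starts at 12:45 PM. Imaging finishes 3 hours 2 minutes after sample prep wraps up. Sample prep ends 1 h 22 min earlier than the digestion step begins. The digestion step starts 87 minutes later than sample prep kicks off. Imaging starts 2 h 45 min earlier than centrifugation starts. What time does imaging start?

3:37 PM

The digestion step starts at 12:45 PM + 87 min = 2:12 PM.
Sample prep ends at 2:12 PM − 82 min = 12:50 PM.
Imaging ends at 12:50 PM + 182 min = 3:52 PM.
Centrifugation starts at 3:52 PM + 150 min = 6:22 PM.
Imaging starts at 6:22 PM − 165 min = 3:37 PM.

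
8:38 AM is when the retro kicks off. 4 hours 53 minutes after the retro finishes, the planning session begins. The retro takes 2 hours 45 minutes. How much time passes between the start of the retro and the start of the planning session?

7 hours 38 minutes

The retro ends at 8:38 AM + 165 min = 11:23 AM.
The planning session starts at 11:23 AM + 293 min = 4:16 PM.
From 8:38 AM to 4:16 PM is 7 hours 38 minutes.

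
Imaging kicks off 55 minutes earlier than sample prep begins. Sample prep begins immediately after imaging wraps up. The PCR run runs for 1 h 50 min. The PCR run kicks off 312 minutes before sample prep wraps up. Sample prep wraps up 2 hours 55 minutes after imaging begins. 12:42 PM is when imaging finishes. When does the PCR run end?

11:20 AM

Sample prep starts at 12:42 PM.
Imaging starts at 12:42 PM − 55 min = 11:47 AM.
Sample prep ends at 11:47 AM + 175 min = 2:42 PM.
The PCR run starts at 2:42 PM − 312 min = 9:30 AM.
The PCR run ends at 9:30 AM + 110 min = 11:20 AM.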